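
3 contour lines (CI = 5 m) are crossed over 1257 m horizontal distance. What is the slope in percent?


elevation change = 3 * 5 = 15 m
slope = 15 / 1257 * 100 = 1.2%

1.2%


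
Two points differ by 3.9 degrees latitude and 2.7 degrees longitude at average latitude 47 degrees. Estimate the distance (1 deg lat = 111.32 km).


dlat_km = 3.9 * 111.32 = 434.148
dlon_km = 2.7 * 111.32 * cos(47) ≈ 204.984
dist = sqrt(434.148^2 + 204.984^2) ≈ 480.1 km

480.1 km


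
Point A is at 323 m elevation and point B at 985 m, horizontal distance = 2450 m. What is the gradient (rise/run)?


gradient = (985 - 323) / 2450 = 662 / 2450 = 0.2702

0.2702


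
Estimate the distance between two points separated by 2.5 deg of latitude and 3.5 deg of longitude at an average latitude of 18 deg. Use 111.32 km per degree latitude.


dlat_km = 2.5 * 111.32 = 278.3
dlon_km = 3.5 * 111.32 * cos(18) ≈ 370.551
dist = sqrt(278.3^2 + 370.551^2) ≈ 463.4 km

463.4 km


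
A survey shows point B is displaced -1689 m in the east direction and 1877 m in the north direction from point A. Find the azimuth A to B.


az = atan2(-1689, 1877) = -42.0 deg
adjusted to 0-360: 318.0 degrees

318.0 degrees


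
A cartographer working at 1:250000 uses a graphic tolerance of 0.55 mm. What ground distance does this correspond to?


ground = 0.55 mm * 250000 / 1000 = 137.5 m

137.5 m


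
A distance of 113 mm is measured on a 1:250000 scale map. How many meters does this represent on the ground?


ground = 113 mm * 250000 / 1000 = 28250.0 m

28250.0 m


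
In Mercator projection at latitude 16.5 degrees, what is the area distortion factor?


area_distortion = 1/cos^2(16.5) = 1.088

1.088


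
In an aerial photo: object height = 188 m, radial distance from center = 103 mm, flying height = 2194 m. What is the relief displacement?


d = h * r / H = 188 * 103 / 2194 = 8.83 mm

8.83 mm


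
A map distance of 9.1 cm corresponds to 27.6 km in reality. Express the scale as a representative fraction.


ground = 27.6 km = 2760000 cm; RF denominator = ground / map = 2760000 / 9.1 ≈ 303297; RF = 1:303297

1:303297


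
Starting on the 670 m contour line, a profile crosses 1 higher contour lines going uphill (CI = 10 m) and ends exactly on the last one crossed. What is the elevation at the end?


elevation = 670 + 1 * 10 = 680 m

680 m


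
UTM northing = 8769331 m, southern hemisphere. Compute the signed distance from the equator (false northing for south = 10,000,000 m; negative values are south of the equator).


For southern: actual = 8769331 - 10000000 = -1230669 m

-1230669 m


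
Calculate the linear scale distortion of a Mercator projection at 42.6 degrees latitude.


SF = 1 / cos(42.6) = 1 / 0.736097 = 1.359

1.359


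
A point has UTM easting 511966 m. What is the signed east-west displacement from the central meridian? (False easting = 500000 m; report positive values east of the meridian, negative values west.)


displacement = 511966 - 500000 = 11966 m

11966 m


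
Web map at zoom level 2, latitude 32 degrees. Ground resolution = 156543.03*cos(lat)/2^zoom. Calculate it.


res = 156543.03 * cos(32) / 2^2 = 156543.03 * 0.8480481 / 4 = 33189.0 m/pixel

33189.0 m/pixel


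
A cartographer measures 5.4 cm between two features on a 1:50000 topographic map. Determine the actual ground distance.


ground = 5.4 cm * 50000 / 100 = 2700.0 m = 2.7 km

2.7 km


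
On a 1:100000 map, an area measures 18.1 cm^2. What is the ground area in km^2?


ground_area = 18.1 * (100000/100)^2 = 18100000.0 m^2 = 18.1 km^2

18.1 km^2


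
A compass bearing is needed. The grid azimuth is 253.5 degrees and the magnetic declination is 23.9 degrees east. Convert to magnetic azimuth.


magnetic azimuth = grid azimuth - declination (east +ve)
mag_az = 253.5 - 23.9 = 229.6 degrees

229.6 degrees


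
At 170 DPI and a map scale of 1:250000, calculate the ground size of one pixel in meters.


pixel_cm = 2.54 / 170 ≈ 0.014941 cm
ground = pixel_cm * 250000 / 100 = 2.54 * 250000 / (170 * 100) = 635000 / 17000 ≈ 37.35 m

37.35 m


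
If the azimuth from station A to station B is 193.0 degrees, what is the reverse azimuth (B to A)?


back azimuth = (193.0 + 180) mod 360 = 13.0 degrees

13.0 degrees


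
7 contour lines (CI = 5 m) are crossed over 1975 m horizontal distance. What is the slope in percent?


elevation change = 7 * 5 = 35 m
slope = 35 / 1975 * 100 = 1.8%

1.8%


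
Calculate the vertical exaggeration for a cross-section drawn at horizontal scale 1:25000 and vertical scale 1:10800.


VE = horizontal_scale / vertical_scale = 25000 / 10800 ≈ 2.3

2.3x


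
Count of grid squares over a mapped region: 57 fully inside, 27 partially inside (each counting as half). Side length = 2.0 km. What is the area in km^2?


effective squares = 57 + 27 * 0.5 = 70.5
area = 70.5 * 4.0 = 282.0 km^2

282.0 km^2


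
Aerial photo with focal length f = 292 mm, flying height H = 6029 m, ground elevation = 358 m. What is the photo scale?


scale = f / (H - h) = 292 mm / 5671 m = 292 / 5671000 = 1:19421

1:19421


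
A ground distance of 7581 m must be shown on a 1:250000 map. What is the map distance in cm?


map_cm = 7581 * 100 / 250000 = 3.0324 cm ≈ 3.03 cm

3.03 cm


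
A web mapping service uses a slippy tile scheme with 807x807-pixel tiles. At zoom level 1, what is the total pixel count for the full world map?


tiles per axis = 2^1 = 2
total tiles = 2^2 = 4
pixels per axis = 2 * 807 = 1614
total pixels = 1614^2 = 2604996

2604996 pixels


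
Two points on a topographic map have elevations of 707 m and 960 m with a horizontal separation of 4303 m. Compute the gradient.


gradient = (960 - 707) / 4303 = 253 / 4303 = 0.0588

0.0588


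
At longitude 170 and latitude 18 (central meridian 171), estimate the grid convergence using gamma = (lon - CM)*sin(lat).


gamma = (170 - 171) * sin(18) = -1 * 0.309017 = -0.309 degrees

-0.309 degrees


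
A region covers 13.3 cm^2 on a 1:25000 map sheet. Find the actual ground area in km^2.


ground_area = 13.3 * (25000/100)^2 = 831250.0 m^2 = 0.83125 km^2 ≈ 0.831 km^2

0.831 km^2


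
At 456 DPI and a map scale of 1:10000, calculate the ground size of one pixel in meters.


pixel_cm = 2.54 / 456 ≈ 0.00557 cm
ground = pixel_cm * 10000 / 100 = 2.54 * 10000 / (456 * 100) = 25400 / 45600 ≈ 0.56 m

0.56 m


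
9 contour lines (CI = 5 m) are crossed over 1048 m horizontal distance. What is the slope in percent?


elevation change = 9 * 5 = 45 m
slope = 45 / 1048 * 100 = 4.3%

4.3%


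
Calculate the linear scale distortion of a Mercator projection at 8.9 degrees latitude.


SF = 1 / cos(8.9) = 1 / 0.98796 = 1.012

1.012


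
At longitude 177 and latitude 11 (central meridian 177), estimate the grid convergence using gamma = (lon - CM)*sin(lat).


gamma = (177 - 177) * sin(11) = 0 * 0.190809 = 0.0 degrees

0.0 degrees


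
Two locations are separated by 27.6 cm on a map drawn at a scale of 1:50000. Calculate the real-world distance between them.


ground = 27.6 cm * 50000 / 100 = 13800.0 m = 13.8 km

13.8 km


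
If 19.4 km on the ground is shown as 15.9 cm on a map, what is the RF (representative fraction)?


ground = 19.4 km = 1940000 cm; RF denominator = ground / map = 1940000 / 15.9 ≈ 122013; RF = 1:122013

1:122013


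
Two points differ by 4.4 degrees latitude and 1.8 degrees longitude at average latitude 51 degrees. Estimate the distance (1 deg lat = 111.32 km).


dlat_km = 4.4 * 111.32 = 489.808
dlon_km = 1.8 * 111.32 * cos(51) ≈ 126.101
dist = sqrt(489.808^2 + 126.101^2) ≈ 505.8 km

505.8 km


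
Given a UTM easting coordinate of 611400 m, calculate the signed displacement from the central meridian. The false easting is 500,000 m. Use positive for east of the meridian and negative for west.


displacement = 611400 - 500000 = 111400 m

111400 m


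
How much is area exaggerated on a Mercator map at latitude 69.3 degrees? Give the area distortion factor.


area_distortion = 1/cos^2(69.3) = 8.004

8.004


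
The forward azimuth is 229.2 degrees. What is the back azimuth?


back azimuth = (229.2 + 180) mod 360 = 49.2 degrees

49.2 degrees


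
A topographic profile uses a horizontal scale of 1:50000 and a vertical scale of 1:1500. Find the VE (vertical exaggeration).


VE = horizontal_scale / vertical_scale = 50000 / 1500 ≈ 33.3

33.3x


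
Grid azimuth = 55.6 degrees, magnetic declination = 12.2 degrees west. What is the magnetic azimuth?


magnetic azimuth = grid azimuth - declination (east +ve)
mag_az = 55.6 - -12.2 = 67.8 degrees

67.8 degrees


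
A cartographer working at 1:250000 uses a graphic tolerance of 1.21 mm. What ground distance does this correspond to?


ground = 1.21 mm * 250000 / 1000 = 302.5 m

302.5 m


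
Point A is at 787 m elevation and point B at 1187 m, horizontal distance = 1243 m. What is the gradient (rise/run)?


gradient = (1187 - 787) / 1243 = 400 / 1243 = 0.3218

0.3218


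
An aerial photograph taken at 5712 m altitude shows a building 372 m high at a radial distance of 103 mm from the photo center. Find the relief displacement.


d = h * r / H = 372 * 103 / 5712 = 6.71 mm

6.71 mm


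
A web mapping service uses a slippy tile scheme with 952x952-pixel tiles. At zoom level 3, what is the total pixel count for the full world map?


tiles per axis = 2^3 = 8
total tiles = 8^2 = 64
pixels per axis = 8 * 952 = 7616
total pixels = 7616^2 = 58003456

58003456 pixels


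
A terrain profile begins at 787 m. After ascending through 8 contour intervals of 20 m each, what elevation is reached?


elevation = 787 + 8 * 20 = 947 m

947 m


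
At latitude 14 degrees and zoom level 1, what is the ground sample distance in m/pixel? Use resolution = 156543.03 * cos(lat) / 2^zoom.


res = 156543.03 * cos(14) / 2^1 = 156543.03 * 0.97029573 / 2 = 75946.52 m/pixel

75946.52 m/pixel


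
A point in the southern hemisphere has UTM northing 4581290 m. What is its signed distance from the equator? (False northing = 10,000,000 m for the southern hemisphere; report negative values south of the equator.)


For southern: actual = 4581290 - 10000000 = -5418710 m

-5418710 m


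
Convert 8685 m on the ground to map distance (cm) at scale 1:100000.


map_cm = 8685 * 100 / 100000 = 8.685 cm ≈ 8.69 cm

8.69 cm


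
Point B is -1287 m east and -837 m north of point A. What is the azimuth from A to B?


az = atan2(-1287, -837) = -123.0 deg
adjusted to 0-360: 237.0 degrees

237.0 degrees


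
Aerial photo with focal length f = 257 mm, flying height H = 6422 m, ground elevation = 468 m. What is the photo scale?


scale = f / (H - h) = 257 mm / 5954 m = 257 / 5954000 = 1:23167

1:23167


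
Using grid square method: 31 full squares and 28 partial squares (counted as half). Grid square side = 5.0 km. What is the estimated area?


effective squares = 31 + 28 * 0.5 = 45.0
area = 45.0 * 25.0 = 1125.0 km^2

1125.0 km^2


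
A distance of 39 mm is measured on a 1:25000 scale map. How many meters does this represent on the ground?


ground = 39 mm * 25000 / 1000 = 975.0 m

975.0 m


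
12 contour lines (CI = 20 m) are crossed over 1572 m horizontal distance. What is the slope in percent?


elevation change = 12 * 20 = 240 m
slope = 240 / 1572 * 100 = 15.3%

15.3%


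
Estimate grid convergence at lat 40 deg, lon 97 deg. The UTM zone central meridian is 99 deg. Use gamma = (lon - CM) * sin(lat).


gamma = (97 - 99) * sin(40) = -2 * 0.642788 = -1.286 degrees

-1.286 degrees


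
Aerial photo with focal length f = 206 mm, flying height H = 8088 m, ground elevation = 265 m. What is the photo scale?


scale = f / (H - h) = 206 mm / 7823 m = 206 / 7823000 = 1:37976

1:37976


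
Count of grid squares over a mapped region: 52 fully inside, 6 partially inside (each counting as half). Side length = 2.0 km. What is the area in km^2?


effective squares = 52 + 6 * 0.5 = 55.0
area = 55.0 * 4.0 = 220.0 km^2

220.0 km^2


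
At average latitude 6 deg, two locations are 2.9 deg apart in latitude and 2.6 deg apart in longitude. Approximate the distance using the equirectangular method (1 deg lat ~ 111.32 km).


dlat_km = 2.9 * 111.32 = 322.828
dlon_km = 2.6 * 111.32 * cos(6) ≈ 287.846
dist = sqrt(322.828^2 + 287.846^2) ≈ 432.5 km

432.5 km


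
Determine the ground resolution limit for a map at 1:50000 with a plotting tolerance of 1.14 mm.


ground = 1.14 mm * 50000 / 1000 = 57.0 m

57.0 m


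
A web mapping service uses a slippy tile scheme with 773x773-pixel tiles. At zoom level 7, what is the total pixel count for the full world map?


tiles per axis = 2^7 = 128
total tiles = 128^2 = 16384
pixels per axis = 128 * 773 = 98944
total pixels = 98944^2 = 9789915136

9789915136 pixels


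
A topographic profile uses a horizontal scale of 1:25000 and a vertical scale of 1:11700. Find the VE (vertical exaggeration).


VE = horizontal_scale / vertical_scale = 25000 / 11700 ≈ 2.1

2.1x


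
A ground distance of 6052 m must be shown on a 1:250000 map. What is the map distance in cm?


map_cm = 6052 * 100 / 250000 = 2.4208 cm ≈ 2.42 cm

2.42 cm


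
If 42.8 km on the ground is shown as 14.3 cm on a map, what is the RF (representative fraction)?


ground = 42.8 km = 4280000 cm; RF denominator = ground / map = 4280000 / 14.3 ≈ 299301; RF = 1:299301

1:299301


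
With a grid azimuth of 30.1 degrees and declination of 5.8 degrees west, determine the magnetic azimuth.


magnetic azimuth = grid azimuth - declination (east +ve)
mag_az = 30.1 - -5.8 = 35.9 degrees

35.9 degrees


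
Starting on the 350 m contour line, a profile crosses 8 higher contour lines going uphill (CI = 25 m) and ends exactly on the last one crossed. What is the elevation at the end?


elevation = 350 + 8 * 25 = 550 m

550 m


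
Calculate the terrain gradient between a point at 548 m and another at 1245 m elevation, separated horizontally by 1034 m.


gradient = (1245 - 548) / 1034 = 697 / 1034 = 0.6741

0.6741


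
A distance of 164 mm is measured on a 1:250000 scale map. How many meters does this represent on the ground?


ground = 164 mm * 250000 / 1000 = 41000.0 m

41000.0 m


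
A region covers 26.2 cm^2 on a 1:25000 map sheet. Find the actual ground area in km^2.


ground_area = 26.2 * (25000/100)^2 = 1637500.0 m^2 = 1.6375 km^2 ≈ 1.638 km^2

1.638 km^2


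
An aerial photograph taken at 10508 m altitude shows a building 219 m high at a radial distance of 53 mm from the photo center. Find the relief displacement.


d = h * r / H = 219 * 53 / 10508 = 1.1 mm

1.1 mm


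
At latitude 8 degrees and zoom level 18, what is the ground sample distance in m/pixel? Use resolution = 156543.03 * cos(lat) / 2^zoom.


res = 156543.03 * cos(8) / 2^18 = 156543.03 * 0.99026807 / 262144 = 0.59 m/pixel

0.59 m/pixel


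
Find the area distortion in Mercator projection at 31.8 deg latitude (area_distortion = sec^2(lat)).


area_distortion = 1/cos^2(31.8) = 1.384

1.384


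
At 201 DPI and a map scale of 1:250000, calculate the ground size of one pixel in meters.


pixel_cm = 2.54 / 201 ≈ 0.012637 cm
ground = pixel_cm * 250000 / 100 = 2.54 * 250000 / (201 * 100) = 635000 / 20100 ≈ 31.59 m

31.59 m


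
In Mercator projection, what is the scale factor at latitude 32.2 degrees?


SF = 1 / cos(32.2) = 1 / 0.846193 = 1.182

1.182


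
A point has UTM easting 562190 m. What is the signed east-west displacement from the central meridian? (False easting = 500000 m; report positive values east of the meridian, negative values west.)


displacement = 562190 - 500000 = 62190 m

62190 m


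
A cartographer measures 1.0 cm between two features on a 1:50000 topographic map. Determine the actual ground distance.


ground = 1.0 cm * 50000 / 100 = 500.0 m

500.0 m


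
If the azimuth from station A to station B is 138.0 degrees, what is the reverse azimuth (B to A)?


back azimuth = (138.0 + 180) mod 360 = 318.0 degrees

318.0 degrees


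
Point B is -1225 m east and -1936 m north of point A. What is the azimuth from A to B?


az = atan2(-1225, -1936) = -147.7 deg
adjusted to 0-360: 212.3 degrees

212.3 degrees


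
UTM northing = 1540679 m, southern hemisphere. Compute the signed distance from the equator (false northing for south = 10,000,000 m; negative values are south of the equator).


For southern: actual = 1540679 - 10000000 = -8459321 m

-8459321 m


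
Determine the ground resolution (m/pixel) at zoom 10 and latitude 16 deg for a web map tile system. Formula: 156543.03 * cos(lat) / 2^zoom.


res = 156543.03 * cos(16) / 2^10 = 156543.03 * 0.9612617 / 1024 = 146.95 m/pixel

146.95 m/pixel


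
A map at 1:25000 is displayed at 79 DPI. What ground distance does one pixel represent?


pixel_cm = 2.54 / 79 ≈ 0.032152 cm
ground = pixel_cm * 25000 / 100 = 2.54 * 25000 / (79 * 100) = 63500 / 7900 ≈ 8.04 m

8.04 m


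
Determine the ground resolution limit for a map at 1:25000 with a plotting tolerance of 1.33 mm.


ground = 1.33 mm * 25000 / 1000 = 33.25 m

33.25 m


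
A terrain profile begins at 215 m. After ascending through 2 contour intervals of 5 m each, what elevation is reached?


elevation = 215 + 2 * 5 = 225 m

225 m


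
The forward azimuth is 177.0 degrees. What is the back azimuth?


back azimuth = (177.0 + 180) mod 360 = 357.0 degrees

357.0 degrees


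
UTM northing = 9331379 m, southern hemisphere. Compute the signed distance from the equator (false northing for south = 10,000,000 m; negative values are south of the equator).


For southern: actual = 9331379 - 10000000 = -668621 m

-668621 m


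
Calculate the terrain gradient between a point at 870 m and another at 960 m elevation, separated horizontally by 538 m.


gradient = (960 - 870) / 538 = 90 / 538 = 0.1673

0.1673


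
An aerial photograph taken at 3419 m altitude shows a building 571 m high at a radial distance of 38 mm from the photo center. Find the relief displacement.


d = h * r / H = 571 * 38 / 3419 = 6.35 mm

6.35 mm


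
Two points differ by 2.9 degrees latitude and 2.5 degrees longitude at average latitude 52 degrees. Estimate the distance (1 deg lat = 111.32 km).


dlat_km = 2.9 * 111.32 = 322.828
dlon_km = 2.5 * 111.32 * cos(52) ≈ 171.339
dist = sqrt(322.828^2 + 171.339^2) ≈ 365.5 km

365.5 km


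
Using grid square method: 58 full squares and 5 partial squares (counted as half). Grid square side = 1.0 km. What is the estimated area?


effective squares = 58 + 5 * 0.5 = 60.5
area = 60.5 * 1.0 = 60.5 km^2

60.5 km^2


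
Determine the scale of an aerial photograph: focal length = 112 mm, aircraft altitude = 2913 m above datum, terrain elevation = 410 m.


scale = f / (H - h) = 112 mm / 2503 m = 112 / 2503000 = 1:22348

1:22348


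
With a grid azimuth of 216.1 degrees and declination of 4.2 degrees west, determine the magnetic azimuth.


magnetic azimuth = grid azimuth - declination (east +ve)
mag_az = 216.1 - -4.2 = 220.3 degrees

220.3 degrees


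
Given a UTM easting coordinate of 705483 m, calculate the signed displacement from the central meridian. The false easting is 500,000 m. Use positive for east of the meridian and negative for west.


displacement = 705483 - 500000 = 205483 m

205483 m


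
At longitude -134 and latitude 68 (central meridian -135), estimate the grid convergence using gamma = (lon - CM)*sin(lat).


gamma = (-134 - -135) * sin(68) = 1 * 0.927184 = 0.927 degrees

0.927 degrees


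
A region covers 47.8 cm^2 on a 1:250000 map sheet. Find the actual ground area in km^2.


ground_area = 47.8 * (250000/100)^2 = 298750000.0 m^2 = 298.75 km^2

298.75 km^2


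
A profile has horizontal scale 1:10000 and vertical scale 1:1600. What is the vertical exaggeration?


VE = horizontal_scale / vertical_scale = 10000 / 1600 = 6.25

6.25x


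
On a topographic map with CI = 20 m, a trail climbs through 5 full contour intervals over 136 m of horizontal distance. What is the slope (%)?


elevation change = 5 * 20 = 100 m
slope = 100 / 136 * 100 = 73.5%

73.5%


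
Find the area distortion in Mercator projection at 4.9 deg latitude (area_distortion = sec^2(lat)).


area_distortion = 1/cos^2(4.9) = 1.007

1.007


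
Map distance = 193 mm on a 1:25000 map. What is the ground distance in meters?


ground = 193 mm * 25000 / 1000 = 4825.0 m

4825.0 m


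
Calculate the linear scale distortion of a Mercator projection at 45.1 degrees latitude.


SF = 1 / cos(45.1) = 1 / 0.705872 = 1.417

1.417


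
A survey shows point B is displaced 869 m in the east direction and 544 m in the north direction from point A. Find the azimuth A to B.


az = atan2(869, 544) = 58.0 deg
adjusted to 0-360: 58.0 degrees

58.0 degrees


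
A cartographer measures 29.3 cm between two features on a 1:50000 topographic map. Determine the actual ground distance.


ground = 29.3 cm * 50000 / 100 = 14650.0 m = 14.65 km

14.65 km


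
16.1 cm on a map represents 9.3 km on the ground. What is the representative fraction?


ground = 9.3 km = 930000 cm; RF denominator = ground / map = 930000 / 16.1 ≈ 57764; RF = 1:57764

1:57764


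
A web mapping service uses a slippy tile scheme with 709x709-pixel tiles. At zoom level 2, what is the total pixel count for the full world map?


tiles per axis = 2^2 = 4
total tiles = 4^2 = 16
pixels per axis = 4 * 709 = 2836
total pixels = 2836^2 = 8042896

8042896 pixels


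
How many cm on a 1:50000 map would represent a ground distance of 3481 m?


map_cm = 3481 * 100 / 50000 = 6.962 cm ≈ 6.96 cm

6.96 cm


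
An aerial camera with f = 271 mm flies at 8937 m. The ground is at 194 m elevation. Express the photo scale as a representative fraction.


scale = f / (H - h) = 271 mm / 8743 m = 271 / 8743000 = 1:32262

1:32262


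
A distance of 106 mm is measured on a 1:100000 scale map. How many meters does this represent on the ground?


ground = 106 mm * 100000 / 1000 = 10600.0 m

10600.0 m


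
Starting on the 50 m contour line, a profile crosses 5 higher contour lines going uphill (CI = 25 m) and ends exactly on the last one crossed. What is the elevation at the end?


elevation = 50 + 5 * 25 = 175 m

175 m


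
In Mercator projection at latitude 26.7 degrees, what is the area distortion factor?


area_distortion = 1/cos^2(26.7) = 1.253

1.253


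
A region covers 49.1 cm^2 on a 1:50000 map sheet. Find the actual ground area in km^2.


ground_area = 49.1 * (50000/100)^2 = 12275000.0 m^2 = 12.275 km^2

12.275 km^2


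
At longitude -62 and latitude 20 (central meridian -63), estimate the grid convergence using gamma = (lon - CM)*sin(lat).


gamma = (-62 - -63) * sin(20) = 1 * 0.34202 = 0.342 degrees

0.342 degrees


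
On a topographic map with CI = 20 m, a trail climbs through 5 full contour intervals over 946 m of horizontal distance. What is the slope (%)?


elevation change = 5 * 20 = 100 m
slope = 100 / 946 * 100 = 10.6%

10.6%


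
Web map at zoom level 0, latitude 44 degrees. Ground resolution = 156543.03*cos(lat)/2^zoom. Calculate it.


res = 156543.03 * cos(44) / 2^0 = 156543.03 * 0.7193398 / 1 = 112607.63 m/pixel

112607.63 m/pixel


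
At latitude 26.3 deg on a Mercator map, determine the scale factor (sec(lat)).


SF = 1 / cos(26.3) = 1 / 0.896486 = 1.115

1.115


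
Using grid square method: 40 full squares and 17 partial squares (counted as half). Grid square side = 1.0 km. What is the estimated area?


effective squares = 40 + 17 * 0.5 = 48.5
area = 48.5 * 1.0 = 48.5 km^2

48.5 km^2


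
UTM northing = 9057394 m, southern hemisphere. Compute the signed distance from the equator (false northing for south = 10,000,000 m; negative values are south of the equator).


For southern: actual = 9057394 - 10000000 = -942606 m

-942606 m


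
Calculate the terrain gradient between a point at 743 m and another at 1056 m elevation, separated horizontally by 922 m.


gradient = (1056 - 743) / 922 = 313 / 922 = 0.3395

0.3395


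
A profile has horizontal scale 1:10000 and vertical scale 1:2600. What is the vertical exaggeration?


VE = horizontal_scale / vertical_scale = 10000 / 2600 ≈ 3.8

3.8x


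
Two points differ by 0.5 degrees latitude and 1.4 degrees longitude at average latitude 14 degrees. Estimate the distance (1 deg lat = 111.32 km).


dlat_km = 0.5 * 111.32 = 55.66
dlon_km = 1.4 * 111.32 * cos(14) ≈ 151.219
dist = sqrt(55.66^2 + 151.219^2) ≈ 161.1 km

161.1 km


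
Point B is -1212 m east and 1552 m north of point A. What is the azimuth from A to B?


az = atan2(-1212, 1552) = -38.0 deg
adjusted to 0-360: 322.0 degrees

322.0 degrees


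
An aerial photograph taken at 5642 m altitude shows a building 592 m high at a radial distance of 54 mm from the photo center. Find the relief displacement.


d = h * r / H = 592 * 54 / 5642 = 5.67 mm

5.67 mm


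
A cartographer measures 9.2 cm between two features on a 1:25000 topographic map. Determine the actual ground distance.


ground = 9.2 cm * 25000 / 100 = 2300.0 m = 2.3 km

2.3 km


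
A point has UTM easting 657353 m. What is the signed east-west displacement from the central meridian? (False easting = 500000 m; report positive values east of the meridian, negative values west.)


displacement = 657353 - 500000 = 157353 m

157353 m


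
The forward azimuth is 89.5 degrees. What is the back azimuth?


back azimuth = (89.5 + 180) mod 360 = 269.5 degrees

269.5 degrees


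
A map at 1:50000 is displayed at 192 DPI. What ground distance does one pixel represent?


pixel_cm = 2.54 / 192 ≈ 0.013229 cm
ground = pixel_cm * 50000 / 100 = 2.54 * 50000 / (192 * 100) = 127000 / 19200 ≈ 6.61 m

6.61 m


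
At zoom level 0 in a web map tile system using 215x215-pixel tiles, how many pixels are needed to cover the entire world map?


tiles per axis = 2^0 = 1
total tiles = 1^2 = 1
pixels per axis = 1 * 215 = 215
total pixels = 215^2 = 46225

46225 pixels


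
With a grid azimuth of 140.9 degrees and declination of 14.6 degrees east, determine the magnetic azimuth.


magnetic azimuth = grid azimuth - declination (east +ve)
mag_az = 140.9 - 14.6 = 126.3 degrees

126.3 degrees


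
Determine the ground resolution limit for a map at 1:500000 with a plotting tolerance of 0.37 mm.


ground = 0.37 mm * 500000 / 1000 = 185.0 m

185.0 m


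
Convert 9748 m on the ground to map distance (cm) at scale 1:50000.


map_cm = 9748 * 100 / 50000 = 19.496 cm ≈ 19.5 cm

19.5 cm


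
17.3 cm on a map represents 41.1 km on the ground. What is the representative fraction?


ground = 41.1 km = 4110000 cm; RF denominator = ground / map = 4110000 / 17.3 ≈ 237572; RF = 1:237572

1:237572


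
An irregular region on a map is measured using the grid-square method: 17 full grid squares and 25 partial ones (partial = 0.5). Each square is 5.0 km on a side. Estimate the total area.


effective squares = 17 + 25 * 0.5 = 29.5
area = 29.5 * 25.0 = 737.5 km^2

737.5 km^2


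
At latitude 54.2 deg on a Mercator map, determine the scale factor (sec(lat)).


SF = 1 / cos(54.2) = 1 / 0.584958 = 1.71

1.71


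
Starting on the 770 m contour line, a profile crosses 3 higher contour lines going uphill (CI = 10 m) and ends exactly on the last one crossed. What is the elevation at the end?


elevation = 770 + 3 * 10 = 800 m

800 m


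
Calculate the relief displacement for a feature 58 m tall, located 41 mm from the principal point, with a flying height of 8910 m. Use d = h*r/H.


d = h * r / H = 58 * 41 / 8910 = 0.27 mm

0.27 mm


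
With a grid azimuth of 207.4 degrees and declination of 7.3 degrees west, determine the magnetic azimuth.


magnetic azimuth = grid azimuth - declination (east +ve)
mag_az = 207.4 - -7.3 = 214.7 degrees

214.7 degrees


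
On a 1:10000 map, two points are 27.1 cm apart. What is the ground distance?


ground = 27.1 cm * 10000 / 100 = 2710.0 m = 2.71 km

2.71 km


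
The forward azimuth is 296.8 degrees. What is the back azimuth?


back azimuth = (296.8 + 180) mod 360 = 116.8 degrees

116.8 degrees


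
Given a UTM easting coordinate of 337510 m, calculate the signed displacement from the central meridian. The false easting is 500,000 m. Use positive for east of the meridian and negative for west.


displacement = 337510 - 500000 = -162490 m

-162490 m


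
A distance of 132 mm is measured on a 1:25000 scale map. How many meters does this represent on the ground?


ground = 132 mm * 25000 / 1000 = 3300.0 m

3300.0 m


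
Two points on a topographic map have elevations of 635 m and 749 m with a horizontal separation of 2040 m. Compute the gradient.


gradient = (749 - 635) / 2040 = 114 / 2040 = 0.0559

0.0559


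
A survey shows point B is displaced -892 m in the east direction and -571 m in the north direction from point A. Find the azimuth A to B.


az = atan2(-892, -571) = -122.6 deg
adjusted to 0-360: 237.4 degrees

237.4 degrees


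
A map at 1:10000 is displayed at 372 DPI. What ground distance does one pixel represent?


pixel_cm = 2.54 / 372 ≈ 0.006828 cm
ground = pixel_cm * 10000 / 100 = 2.54 * 10000 / (372 * 100) = 25400 / 37200 ≈ 0.68 m

0.68 m


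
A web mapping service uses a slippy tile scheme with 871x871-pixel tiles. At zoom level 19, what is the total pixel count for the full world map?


tiles per axis = 2^19 = 524288
total tiles = 524288^2 = 274877906944
pixels per axis = 524288 * 871 = 456654848
total pixels = 456654848^2 = 208533650201903104

208533650201903104 pixels


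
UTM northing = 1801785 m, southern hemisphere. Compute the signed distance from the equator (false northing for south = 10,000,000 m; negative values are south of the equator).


For southern: actual = 1801785 - 10000000 = -8198215 m

-8198215 m


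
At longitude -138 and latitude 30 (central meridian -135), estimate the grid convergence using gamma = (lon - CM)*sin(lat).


gamma = (-138 - -135) * sin(30) = -3 * 0.5 = -1.5 degrees

-1.5 degrees


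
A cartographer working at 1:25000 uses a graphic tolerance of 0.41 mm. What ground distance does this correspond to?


ground = 0.41 mm * 25000 / 1000 = 10.25 m

10.25 m


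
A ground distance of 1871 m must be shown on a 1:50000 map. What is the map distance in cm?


map_cm = 1871 * 100 / 50000 = 3.742 cm ≈ 3.74 cm

3.74 cm


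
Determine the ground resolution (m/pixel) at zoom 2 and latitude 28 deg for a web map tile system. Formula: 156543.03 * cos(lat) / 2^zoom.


res = 156543.03 * cos(28) / 2^2 = 156543.03 * 0.88294759 / 4 = 34554.82 m/pixel

34554.82 m/pixel


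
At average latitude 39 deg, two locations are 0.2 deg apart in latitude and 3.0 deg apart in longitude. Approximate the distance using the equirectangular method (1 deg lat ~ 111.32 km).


dlat_km = 0.2 * 111.32 = 22.264
dlon_km = 3.0 * 111.32 * cos(39) ≈ 259.536
dist = sqrt(22.264^2 + 259.536^2) ≈ 260.5 km

260.5 km


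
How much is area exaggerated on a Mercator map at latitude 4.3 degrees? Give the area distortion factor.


area_distortion = 1/cos^2(4.3) = 1.006

1.006


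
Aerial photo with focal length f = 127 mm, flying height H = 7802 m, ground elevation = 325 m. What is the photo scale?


scale = f / (H - h) = 127 mm / 7477 m = 127 / 7477000 = 1:58874

1:58874


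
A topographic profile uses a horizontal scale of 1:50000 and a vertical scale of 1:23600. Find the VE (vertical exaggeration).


VE = horizontal_scale / vertical_scale = 50000 / 23600 ≈ 2.1

2.1x


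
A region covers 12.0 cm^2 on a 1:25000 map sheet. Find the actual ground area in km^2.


ground_area = 12.0 * (25000/100)^2 = 750000.0 m^2 = 0.75 km^2

0.75 km^2


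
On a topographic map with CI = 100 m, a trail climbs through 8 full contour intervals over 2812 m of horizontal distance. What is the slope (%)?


elevation change = 8 * 100 = 800 m
slope = 800 / 2812 * 100 = 28.4%

28.4%


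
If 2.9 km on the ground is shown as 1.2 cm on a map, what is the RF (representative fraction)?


ground = 2.9 km = 290000 cm; RF denominator = ground / map = 290000 / 1.2 ≈ 241667; RF = 1:241667

1:241667


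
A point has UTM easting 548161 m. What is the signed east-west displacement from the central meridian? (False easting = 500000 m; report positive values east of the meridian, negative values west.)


displacement = 548161 - 500000 = 48161 m

48161 m


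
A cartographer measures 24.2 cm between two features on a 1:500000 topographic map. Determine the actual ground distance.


ground = 24.2 cm * 500000 / 100 = 121000.0 m = 121.0 km

121.0 km


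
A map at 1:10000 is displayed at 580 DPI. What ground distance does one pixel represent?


pixel_cm = 2.54 / 580 ≈ 0.004379 cm
ground = pixel_cm * 10000 / 100 = 2.54 * 10000 / (580 * 100) = 25400 / 58000 ≈ 0.44 m

0.44 m


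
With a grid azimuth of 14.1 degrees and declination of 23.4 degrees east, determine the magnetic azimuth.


magnetic azimuth = grid azimuth - declination (east +ve)
mag_az = 14.1 - 23.4 = 350.7 degrees

350.7 degrees


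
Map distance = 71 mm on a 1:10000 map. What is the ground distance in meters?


ground = 71 mm * 10000 / 1000 = 710.0 m

710.0 m


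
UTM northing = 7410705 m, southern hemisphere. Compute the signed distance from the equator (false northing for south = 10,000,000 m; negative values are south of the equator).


For southern: actual = 7410705 - 10000000 = -2589295 m

-2589295 m


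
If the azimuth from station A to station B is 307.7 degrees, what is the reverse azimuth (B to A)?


back azimuth = (307.7 + 180) mod 360 = 127.7 degrees

127.7 degrees


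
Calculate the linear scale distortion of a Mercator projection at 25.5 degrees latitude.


SF = 1 / cos(25.5) = 1 / 0.902585 = 1.108

1.108


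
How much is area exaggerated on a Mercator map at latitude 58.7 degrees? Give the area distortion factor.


area_distortion = 1/cos^2(58.7) = 3.705

3.705


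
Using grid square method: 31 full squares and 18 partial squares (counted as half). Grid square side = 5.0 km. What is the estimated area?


effective squares = 31 + 18 * 0.5 = 40.0
area = 40.0 * 25.0 = 1000.0 km^2

1000.0 km^2


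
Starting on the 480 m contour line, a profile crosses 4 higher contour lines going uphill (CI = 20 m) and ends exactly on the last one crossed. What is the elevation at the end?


elevation = 480 + 4 * 20 = 560 m

560 m


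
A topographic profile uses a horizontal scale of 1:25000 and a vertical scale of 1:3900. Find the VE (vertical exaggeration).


VE = horizontal_scale / vertical_scale = 25000 / 3900 ≈ 6.4

6.4x


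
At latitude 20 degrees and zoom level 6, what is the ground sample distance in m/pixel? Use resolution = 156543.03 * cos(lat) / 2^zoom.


res = 156543.03 * cos(20) / 2^6 = 156543.03 * 0.93969262 / 64 = 2298.47 m/pixel

2298.47 m/pixel


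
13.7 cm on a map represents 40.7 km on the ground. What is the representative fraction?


ground = 40.7 km = 4070000 cm; RF denominator = ground / map = 4070000 / 13.7 ≈ 297080; RF = 1:297080

1:297080


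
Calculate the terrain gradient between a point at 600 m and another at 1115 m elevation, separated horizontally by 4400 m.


gradient = (1115 - 600) / 4400 = 515 / 4400 = 0.117

0.117


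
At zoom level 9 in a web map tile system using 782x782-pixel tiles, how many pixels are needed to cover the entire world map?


tiles per axis = 2^9 = 512
total tiles = 512^2 = 262144
pixels per axis = 512 * 782 = 400384
total pixels = 400384^2 = 160307347456

160307347456 pixels


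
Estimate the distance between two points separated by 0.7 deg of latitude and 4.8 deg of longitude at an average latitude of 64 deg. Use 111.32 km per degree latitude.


dlat_km = 0.7 * 111.32 = 77.924
dlon_km = 4.8 * 111.32 * cos(64) ≈ 234.237
dist = sqrt(77.924^2 + 234.237^2) ≈ 246.9 km

246.9 km


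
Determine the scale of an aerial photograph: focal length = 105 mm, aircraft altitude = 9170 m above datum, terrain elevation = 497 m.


scale = f / (H - h) = 105 mm / 8673 m = 105 / 8673000 = 1:82600

1:82600


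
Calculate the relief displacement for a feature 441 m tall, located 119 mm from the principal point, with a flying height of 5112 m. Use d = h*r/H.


d = h * r / H = 441 * 119 / 5112 = 10.27 mm

10.27 mm


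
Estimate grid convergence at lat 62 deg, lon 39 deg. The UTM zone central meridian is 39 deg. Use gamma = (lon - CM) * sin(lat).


gamma = (39 - 39) * sin(62) = 0 * 0.882948 = 0.0 degrees

0.0 degrees


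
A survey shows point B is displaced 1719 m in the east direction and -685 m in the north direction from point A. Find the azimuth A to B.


az = atan2(1719, -685) = 111.7 deg
adjusted to 0-360: 111.7 degrees

111.7 degrees


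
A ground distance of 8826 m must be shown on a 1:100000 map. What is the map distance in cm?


map_cm = 8826 * 100 / 100000 = 8.826 cm ≈ 8.83 cm

8.83 cm


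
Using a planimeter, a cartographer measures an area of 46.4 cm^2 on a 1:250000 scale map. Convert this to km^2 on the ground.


ground_area = 46.4 * (250000/100)^2 = 290000000.0 m^2 = 290.0 km^2

290.0 km^2


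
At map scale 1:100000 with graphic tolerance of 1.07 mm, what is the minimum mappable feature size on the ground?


ground = 1.07 mm * 100000 / 1000 = 107.0 m

107.0 m


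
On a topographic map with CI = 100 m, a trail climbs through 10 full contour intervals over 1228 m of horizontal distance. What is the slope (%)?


elevation change = 10 * 100 = 1000 m
slope = 1000 / 1228 * 100 = 81.4%

81.4%


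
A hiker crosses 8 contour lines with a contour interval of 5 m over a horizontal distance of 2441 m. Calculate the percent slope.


elevation change = 8 * 5 = 40 m
slope = 40 / 2441 * 100 = 1.6%

1.6%


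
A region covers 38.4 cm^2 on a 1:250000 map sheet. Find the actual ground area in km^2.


ground_area = 38.4 * (250000/100)^2 = 240000000.0 m^2 = 240.0 km^2

240.0 km^2


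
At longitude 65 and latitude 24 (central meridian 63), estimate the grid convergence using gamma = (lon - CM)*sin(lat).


gamma = (65 - 63) * sin(24) = 2 * 0.406737 = 0.813 degrees

0.813 degrees


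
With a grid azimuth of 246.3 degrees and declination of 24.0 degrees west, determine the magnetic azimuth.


magnetic azimuth = grid azimuth - declination (east +ve)
mag_az = 246.3 - -24.0 = 270.3 degrees

270.3 degrees


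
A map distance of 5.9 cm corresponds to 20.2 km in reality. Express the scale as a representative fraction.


ground = 20.2 km = 2020000 cm; RF denominator = ground / map = 2020000 / 5.9 ≈ 342373; RF = 1:342373

1:342373


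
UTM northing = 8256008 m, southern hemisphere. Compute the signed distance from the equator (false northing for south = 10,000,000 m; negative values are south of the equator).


For southern: actual = 8256008 - 10000000 = -1743992 m

-1743992 m


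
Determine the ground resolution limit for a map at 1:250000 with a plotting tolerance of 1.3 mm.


ground = 1.3 mm * 250000 / 1000 = 325.0 m

325.0 m


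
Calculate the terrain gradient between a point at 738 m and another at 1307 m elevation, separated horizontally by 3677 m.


gradient = (1307 - 738) / 3677 = 569 / 3677 = 0.1547

0.1547


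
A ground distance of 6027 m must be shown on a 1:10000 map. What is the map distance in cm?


map_cm = 6027 * 100 / 10000 = 60.27 cm

60.27 cm
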